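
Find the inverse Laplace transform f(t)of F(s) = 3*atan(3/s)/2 3*sin(3*t)/(2*t)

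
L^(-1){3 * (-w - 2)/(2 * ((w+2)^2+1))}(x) -3 * exp(-2 * x) * cos(x)/2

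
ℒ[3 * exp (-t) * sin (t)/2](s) 3/ (2 * ( (s + 1)^2 + 1))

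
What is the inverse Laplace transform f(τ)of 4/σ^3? 2*τ^2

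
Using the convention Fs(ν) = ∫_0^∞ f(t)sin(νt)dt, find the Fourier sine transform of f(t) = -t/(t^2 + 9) -pi*exp(-3*ν)/2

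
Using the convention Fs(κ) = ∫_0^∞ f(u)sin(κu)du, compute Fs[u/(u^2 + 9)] pi*exp(-3*κ)/2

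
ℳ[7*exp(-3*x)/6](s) 7*gamma(s)/(6*3^s)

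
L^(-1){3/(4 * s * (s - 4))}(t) 3 * exp(2 * t) * sinh(2 * t)/8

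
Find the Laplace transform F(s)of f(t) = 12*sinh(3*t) 36/(s^2 - 9)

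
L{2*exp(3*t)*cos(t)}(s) 2*(s - 3)/((s - 3)^2 + 1)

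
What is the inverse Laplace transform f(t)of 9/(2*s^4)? 3*t^3/4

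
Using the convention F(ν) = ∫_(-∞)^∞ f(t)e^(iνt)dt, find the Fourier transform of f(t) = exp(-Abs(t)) 2/(ν^2+1)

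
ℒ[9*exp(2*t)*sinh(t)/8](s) 9/(8*((s - 2)^2 - 1))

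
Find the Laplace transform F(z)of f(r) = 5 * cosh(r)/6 5 * z/(6 * (z^2 - 1))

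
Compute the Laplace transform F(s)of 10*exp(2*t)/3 10/(3*(s - 2))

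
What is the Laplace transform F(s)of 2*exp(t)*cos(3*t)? 2*(s - 1)/((s - 1)^2+9)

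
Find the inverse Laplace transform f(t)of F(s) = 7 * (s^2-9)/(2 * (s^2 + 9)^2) 7 * t * cos(3 * t)/2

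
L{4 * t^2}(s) 8/s^3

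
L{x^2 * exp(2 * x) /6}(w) 1/(3 * (w - 2) ^3) 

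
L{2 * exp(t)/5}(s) 2/(5 * (s - 1))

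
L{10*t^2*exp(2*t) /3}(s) 20/(3*(s - 2) ^3) 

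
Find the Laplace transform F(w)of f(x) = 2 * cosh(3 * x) 2 * w/(w^2 - 9)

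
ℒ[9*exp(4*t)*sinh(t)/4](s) 9/(4*((s - 4)^2 - 1))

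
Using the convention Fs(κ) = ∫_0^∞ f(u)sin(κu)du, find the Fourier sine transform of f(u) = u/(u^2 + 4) pi*exp(-2*κ)/2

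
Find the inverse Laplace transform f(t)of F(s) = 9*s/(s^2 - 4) 9*cosh(2*t)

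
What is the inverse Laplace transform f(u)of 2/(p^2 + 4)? sin(2*u)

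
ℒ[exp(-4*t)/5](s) 1/(5*(s+4))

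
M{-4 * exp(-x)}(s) -4 * gamma(s)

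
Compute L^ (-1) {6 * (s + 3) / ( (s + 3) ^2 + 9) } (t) 6 * exp (-3 * t) * cos (3 * t) 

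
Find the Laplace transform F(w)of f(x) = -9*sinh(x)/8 -9/(8*w^2 - 8)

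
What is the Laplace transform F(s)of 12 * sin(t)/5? 12/(5 * (s^2 + 1))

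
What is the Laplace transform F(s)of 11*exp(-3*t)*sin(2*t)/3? 22/(3*((s + 3)^2 + 4))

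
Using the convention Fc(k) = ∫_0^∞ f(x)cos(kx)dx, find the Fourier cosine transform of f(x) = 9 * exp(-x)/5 9/(5 * (k^2+1))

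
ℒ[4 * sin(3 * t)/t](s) 4 * atan(3/s)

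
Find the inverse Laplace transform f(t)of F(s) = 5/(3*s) 5/3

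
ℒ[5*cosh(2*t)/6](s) 5*s/(6*(s^2-4))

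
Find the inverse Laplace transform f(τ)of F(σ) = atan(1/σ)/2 sin(τ)/(2 * τ)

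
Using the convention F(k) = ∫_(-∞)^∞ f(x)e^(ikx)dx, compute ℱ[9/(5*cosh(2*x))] 9*pi/(10*cosh(pi*k/4))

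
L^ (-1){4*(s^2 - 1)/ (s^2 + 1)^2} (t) 4*t*cos (t)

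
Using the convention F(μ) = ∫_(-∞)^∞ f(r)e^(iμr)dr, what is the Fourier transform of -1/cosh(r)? -pi/cosh(pi * μ/2)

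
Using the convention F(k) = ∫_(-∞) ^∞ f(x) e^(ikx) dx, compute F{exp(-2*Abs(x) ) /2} 2/(k^2+4) 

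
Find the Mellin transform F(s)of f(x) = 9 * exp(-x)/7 9 * gamma(s)/7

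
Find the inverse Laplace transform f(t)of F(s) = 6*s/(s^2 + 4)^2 3*t*sin(2*t)/2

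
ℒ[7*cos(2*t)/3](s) 7*s/(3*(s^2 + 4))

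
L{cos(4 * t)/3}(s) s/(3 * (s^2 + 16))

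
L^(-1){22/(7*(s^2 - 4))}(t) 11*sinh(2*t)/7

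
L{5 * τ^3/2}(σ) 15/σ^4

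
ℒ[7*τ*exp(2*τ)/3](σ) 7/(3*(σ - 2)^2)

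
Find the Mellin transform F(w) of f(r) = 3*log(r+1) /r -3*pi*csc(pi*w) /(w - 1) 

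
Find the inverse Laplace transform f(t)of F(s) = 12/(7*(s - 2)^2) 12*t*exp(2*t)/7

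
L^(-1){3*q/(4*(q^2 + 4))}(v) 3*cos(2*v)/4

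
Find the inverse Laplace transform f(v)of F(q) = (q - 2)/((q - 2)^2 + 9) exp(2 * v) * cos(3 * v)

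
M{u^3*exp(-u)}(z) gamma(z + 3)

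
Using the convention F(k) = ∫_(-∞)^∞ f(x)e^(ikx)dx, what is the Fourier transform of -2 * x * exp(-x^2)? -I * sqrt(pi) * k * exp(-k^2/4)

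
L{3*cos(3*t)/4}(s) 3*s/(4*(s^2 + 9))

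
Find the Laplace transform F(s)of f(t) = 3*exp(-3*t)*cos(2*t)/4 3*(s + 3)/(4*((s + 3)^2 + 4))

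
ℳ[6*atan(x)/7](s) -3*pi*sec(pi*s/2)/(7*s)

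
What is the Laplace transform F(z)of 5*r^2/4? 5/(2*z^3)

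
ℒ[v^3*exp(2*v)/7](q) 6/(7*(q - 2)^4)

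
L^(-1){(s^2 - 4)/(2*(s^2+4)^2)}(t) t*cos(2*t)/2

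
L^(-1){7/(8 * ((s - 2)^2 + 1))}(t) 7 * exp(2 * t) * sin(t)/8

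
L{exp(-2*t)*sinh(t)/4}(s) 1/(4*((s+2)^2 - 1))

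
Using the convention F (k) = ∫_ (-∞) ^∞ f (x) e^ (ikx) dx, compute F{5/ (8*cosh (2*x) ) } 5*pi/ (16*cosh (pi*k/4) ) 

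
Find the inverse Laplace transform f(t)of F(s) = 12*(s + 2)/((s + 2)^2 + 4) 12*exp(-2*t)*cos(2*t)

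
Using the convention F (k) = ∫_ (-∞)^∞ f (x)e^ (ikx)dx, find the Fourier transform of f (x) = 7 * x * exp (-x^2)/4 7 * I * sqrt (pi) * k * exp (-k^2/4)/8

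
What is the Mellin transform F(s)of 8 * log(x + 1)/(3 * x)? -8 * pi * csc(pi * s)/(3 * s - 3)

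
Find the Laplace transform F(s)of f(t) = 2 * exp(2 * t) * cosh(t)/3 2 * (s - 2)/(3 * ((s - 2)^2 - 1))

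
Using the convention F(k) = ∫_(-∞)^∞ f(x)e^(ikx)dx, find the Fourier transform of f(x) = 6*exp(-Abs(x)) 12/(k^2 + 1)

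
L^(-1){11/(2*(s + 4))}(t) 11*exp(-4*t)/2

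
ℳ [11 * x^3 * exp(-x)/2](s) 11 * gamma(s + 3)/2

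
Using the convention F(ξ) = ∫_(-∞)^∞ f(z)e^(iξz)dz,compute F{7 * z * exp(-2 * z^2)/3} 7 * sqrt(2) * I * sqrt(pi) * ξ * exp(-ξ^2/8)/24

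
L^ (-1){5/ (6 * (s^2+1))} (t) 5 * sin (t)/6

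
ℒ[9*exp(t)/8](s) 9/(8*(s - 1))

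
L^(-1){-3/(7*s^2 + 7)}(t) -3*sin(t)/7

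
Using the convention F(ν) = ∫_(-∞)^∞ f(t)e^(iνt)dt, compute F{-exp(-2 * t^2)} -sqrt(2) * sqrt(pi) * exp(-ν^2/8)/2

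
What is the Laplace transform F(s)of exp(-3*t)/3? 1/(3*(s+3))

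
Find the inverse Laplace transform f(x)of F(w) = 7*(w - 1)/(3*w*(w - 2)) 7*exp(x)*cosh(x)/3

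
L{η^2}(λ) 2/λ^3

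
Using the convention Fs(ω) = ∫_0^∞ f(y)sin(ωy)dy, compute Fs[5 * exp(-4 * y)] 5 * ω/(ω^2 + 16)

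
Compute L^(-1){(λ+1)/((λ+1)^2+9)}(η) exp(-η)*cos(3*η)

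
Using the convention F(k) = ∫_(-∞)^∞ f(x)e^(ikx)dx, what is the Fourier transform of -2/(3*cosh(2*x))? -pi/(3*cosh(pi*k/4))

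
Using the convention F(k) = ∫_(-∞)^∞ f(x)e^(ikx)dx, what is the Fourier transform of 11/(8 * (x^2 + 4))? 11 * pi * exp(-2 * Abs(k))/16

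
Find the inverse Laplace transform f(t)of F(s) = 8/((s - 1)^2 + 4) 4 * exp(t) * sin(2 * t)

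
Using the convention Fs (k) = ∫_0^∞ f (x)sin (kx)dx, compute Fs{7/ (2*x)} 7*pi/4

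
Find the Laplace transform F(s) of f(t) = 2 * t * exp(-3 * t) 2/(s + 3) ^2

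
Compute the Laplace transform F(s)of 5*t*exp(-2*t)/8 5/(8*(s + 2)^2)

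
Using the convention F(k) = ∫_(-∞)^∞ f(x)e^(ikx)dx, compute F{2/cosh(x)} 2*pi/cosh(pi*k/2)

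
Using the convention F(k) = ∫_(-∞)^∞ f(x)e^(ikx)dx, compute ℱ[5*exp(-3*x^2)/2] 5*sqrt(3)*sqrt(pi)*exp(-k^2/12)/6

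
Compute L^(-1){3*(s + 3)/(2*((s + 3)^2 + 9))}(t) 3*exp(-3*t)*cos(3*t)/2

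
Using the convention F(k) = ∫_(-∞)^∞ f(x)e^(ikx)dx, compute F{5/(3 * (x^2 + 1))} 5 * pi * exp(-Abs(k))/3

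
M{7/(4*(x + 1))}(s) 7*pi*csc(pi*s)/4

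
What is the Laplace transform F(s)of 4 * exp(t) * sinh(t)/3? 4/(3 * s * (s - 2))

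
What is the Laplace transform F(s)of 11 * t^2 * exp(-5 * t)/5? 22/(5 * (s + 5)^3)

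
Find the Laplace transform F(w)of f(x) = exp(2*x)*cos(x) (w - 2)/((w - 2)^2 + 1)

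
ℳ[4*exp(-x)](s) 4*gamma(s)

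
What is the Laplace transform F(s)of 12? 12/s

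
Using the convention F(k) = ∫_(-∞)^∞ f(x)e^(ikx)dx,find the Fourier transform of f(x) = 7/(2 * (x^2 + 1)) 7 * pi * exp(-Abs(k))/2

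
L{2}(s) 2/s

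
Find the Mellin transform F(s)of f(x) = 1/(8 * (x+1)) pi * csc(pi * s)/8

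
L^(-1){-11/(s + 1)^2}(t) -11*t*exp(-t)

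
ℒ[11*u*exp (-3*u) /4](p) 11/ (4*(p + 3) ^2) 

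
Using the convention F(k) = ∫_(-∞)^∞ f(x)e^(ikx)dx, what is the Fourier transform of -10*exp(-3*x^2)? -10*sqrt(3)*sqrt(pi)*exp(-k^2/12)/3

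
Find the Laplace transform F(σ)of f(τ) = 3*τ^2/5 6/(5*σ^3)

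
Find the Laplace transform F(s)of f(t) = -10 -10/s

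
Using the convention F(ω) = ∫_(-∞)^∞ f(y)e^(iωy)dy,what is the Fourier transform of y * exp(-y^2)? I * sqrt(pi) * ω * exp(-ω^2/4)/2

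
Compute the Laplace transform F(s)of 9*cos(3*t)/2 9*s/(2*(s^2 + 9))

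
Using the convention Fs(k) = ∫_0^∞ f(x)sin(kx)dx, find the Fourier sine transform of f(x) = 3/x 3 * pi/2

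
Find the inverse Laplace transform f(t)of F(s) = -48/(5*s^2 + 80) -12*sin(4*t)/5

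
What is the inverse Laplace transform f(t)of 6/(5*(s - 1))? 6*exp(t)/5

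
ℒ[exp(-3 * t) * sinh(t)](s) 1/((s + 3)^2-1)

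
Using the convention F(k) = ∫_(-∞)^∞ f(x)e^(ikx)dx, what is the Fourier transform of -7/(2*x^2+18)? -7*pi*exp(-3*Abs(k))/6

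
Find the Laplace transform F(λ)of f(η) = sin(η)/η atan(1/λ)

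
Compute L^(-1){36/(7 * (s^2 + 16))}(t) 9 * sin(4 * t)/7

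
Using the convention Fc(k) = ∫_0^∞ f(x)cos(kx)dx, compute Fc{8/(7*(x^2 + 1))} 4*pi*exp(-k)/7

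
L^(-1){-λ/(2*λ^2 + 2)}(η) -cos(η)/2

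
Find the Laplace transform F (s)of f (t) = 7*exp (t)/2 7/ (2*(s - 1))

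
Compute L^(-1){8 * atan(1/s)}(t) 8 * sin(t)/t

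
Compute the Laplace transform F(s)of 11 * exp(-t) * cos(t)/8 11 * (s + 1)/(8 * ((s + 1)^2 + 1))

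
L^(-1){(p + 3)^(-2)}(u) u*exp(-3*u)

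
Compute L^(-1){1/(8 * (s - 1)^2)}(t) t * exp(t)/8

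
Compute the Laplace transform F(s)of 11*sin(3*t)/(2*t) 11*atan(3/s)/2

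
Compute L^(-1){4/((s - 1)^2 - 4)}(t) 2*exp(t)*sinh(2*t)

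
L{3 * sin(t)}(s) 3/(s^2+1)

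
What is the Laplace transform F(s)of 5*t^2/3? 10/(3*s^3)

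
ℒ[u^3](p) 6/p^4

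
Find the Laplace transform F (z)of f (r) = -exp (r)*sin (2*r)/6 -1/ (3*(z - 1)^2 + 12)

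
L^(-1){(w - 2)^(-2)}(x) x * exp(2 * x)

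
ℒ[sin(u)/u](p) atan(1/p)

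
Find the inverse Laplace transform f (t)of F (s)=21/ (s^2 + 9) 7 * sin (3 * t)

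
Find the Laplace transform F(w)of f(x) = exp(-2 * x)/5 1/(5 * (w + 2))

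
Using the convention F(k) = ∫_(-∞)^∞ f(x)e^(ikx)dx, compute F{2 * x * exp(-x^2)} I * sqrt(pi) * k * exp(-k^2/4)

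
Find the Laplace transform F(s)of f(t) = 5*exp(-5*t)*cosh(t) 5*(s + 5)/((s + 5)^2 - 1)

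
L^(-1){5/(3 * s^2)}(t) 5 * t/3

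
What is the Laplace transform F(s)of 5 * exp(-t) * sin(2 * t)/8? 5/(4 * ((s + 1)^2 + 4))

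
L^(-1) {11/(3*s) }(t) 11/3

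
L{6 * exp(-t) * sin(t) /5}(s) 6/(5 * ((s+1) ^2+1) ) 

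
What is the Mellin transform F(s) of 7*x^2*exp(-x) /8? 7*gamma(s + 2) /8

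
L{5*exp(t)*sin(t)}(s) 5/((s - 1)^2+1)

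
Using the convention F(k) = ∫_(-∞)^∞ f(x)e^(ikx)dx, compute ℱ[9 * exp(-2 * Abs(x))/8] 9/(2 * (k^2 + 4))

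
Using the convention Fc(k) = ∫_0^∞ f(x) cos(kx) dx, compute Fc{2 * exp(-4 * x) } 8/(k^2 + 16) 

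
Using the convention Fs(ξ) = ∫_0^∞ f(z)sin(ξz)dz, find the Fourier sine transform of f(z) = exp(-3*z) ξ/(ξ^2 + 9)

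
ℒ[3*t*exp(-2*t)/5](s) 3/(5*(s + 2)^2)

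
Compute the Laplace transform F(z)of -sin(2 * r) -2/(z^2 + 4)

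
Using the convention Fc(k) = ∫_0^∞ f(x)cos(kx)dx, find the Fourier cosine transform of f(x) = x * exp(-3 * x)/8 (9 - k^2)/(8 * (k^2 + 9)^2)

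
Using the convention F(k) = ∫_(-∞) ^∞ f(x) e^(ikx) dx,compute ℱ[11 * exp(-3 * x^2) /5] 11 * sqrt(3) * sqrt(pi) * exp(-k^2/12) /15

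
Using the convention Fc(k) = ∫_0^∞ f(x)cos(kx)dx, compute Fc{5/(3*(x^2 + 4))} 5*pi*exp(-2*k)/12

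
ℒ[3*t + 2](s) 2/s + 3/s^2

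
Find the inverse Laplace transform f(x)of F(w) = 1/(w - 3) exp(3 * x)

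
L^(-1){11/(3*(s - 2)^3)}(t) 11*t^2*exp(2*t)/6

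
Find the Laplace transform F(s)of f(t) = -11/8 -11/(8*s)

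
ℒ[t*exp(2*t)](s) (s - 2)^(-2)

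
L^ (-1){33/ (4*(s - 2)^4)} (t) 11*t^3*exp (2*t)/8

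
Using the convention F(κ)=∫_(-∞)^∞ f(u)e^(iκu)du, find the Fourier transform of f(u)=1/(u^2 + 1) pi*exp(-Abs(κ))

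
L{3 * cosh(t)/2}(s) 3 * s/(2 * (s^2 - 1))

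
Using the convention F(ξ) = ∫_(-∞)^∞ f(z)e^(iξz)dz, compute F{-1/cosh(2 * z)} -pi/(2 * cosh(pi * ξ/4))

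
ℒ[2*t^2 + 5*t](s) 4/s^3 + 5/s^2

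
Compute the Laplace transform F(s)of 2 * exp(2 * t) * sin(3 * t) 6/((s - 2)^2+9)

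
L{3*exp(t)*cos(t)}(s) 3*(s - 1)/((s - 1)^2 + 1)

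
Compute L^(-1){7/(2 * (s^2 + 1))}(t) 7 * sin(t)/2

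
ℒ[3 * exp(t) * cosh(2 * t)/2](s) 3 * (s - 1)/(2 * ((s - 1)^2-4))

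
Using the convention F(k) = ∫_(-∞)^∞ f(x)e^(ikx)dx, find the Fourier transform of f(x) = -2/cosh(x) -2*pi/cosh(pi*k/2)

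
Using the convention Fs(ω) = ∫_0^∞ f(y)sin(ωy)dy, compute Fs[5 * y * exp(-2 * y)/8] 5 * ω/(2 * (ω^2 + 4)^2)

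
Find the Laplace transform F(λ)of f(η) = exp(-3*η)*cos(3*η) (λ + 3)/((λ + 3)^2 + 9)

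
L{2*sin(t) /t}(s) 2*atan(1/s) 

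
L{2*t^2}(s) 4/s^3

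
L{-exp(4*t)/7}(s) -1/(7*s - 28)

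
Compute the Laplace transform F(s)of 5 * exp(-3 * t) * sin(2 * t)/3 10/(3 * ((s + 3)^2 + 4))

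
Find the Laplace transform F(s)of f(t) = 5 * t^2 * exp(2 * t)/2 5/(s - 2)^3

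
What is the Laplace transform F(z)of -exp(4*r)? -1/(z - 4)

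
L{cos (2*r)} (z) z/ (z^2+4)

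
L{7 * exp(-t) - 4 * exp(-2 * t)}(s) 7/(s + 1) - 4/(s + 2)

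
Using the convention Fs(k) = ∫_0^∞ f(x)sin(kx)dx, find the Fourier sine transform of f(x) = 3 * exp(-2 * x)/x 3 * atan(k/2)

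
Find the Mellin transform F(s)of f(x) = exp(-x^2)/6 gamma(s/2)/12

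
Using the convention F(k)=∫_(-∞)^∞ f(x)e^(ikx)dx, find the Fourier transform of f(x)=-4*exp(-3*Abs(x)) -24/(k^2+9)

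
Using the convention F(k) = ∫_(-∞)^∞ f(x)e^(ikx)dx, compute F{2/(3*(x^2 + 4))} pi*exp(-2*Abs(k))/3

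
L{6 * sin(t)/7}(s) 6/(7 * (s^2 + 1))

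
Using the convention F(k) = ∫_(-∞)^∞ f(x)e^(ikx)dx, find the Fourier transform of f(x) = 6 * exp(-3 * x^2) 2 * sqrt(3) * sqrt(pi) * exp(-k^2/12)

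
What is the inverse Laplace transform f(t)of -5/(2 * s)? -5/2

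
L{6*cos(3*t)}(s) 6*s/(s^2 + 9)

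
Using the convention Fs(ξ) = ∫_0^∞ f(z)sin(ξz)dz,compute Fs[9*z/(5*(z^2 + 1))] 9*pi*exp(-ξ)/10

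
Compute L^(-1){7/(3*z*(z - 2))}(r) 7*exp(r)*sinh(r)/3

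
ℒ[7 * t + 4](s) 7/s^2 + 4/s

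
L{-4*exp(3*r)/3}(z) -4/(3*z - 9)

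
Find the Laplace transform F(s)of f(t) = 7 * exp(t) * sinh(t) 7/(s * (s - 2))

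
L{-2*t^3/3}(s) -4/s^4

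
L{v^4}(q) 24/q^5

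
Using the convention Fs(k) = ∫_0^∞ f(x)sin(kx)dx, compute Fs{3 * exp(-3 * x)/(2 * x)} 3 * atan(k/3)/2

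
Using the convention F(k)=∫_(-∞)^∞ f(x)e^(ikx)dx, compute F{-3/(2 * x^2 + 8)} -3 * pi * exp(-2 * Abs(k))/4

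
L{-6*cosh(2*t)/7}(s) -6*s/(7*s^2 - 28)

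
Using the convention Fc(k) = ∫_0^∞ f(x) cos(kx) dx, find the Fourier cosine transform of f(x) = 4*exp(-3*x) 12/(k^2 + 9) 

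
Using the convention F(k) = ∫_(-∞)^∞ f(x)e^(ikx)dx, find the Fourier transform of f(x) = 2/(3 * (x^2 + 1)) 2 * pi * exp(-Abs(k))/3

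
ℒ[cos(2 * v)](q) q/(q^2 + 4)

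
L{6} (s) 6/s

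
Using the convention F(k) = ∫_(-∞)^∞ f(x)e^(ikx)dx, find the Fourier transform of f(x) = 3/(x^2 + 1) 3 * pi * exp(-Abs(k))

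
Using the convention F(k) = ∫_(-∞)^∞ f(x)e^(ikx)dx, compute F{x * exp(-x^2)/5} I * sqrt(pi) * k * exp(-k^2/4)/10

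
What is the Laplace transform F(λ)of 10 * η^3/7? 60/(7 * λ^4)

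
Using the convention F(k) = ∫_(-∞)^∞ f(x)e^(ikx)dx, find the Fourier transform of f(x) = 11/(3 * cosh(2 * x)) 11 * pi/(6 * cosh(pi * k/4))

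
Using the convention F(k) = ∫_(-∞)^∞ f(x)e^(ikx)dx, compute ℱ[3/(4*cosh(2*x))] 3*pi/(8*cosh(pi*k/4))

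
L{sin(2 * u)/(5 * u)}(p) atan(2/p)/5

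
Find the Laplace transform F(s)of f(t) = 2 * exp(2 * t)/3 2/(3 * (s - 2))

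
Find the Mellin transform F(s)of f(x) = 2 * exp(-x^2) gamma(s/2)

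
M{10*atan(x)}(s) -5*pi*sec(pi*s/2)/s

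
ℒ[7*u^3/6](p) 7/p^4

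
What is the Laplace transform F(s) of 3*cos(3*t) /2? 3*s/(2*(s^2 + 9) ) 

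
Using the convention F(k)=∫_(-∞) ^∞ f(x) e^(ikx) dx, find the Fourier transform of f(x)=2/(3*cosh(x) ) 2*pi/(3*cosh(pi*k/2) ) 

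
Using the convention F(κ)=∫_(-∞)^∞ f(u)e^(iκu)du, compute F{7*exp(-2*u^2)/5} 7*sqrt(2)*sqrt(pi)*exp(-κ^2/8)/10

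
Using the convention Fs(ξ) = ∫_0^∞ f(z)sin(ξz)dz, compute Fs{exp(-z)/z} atan(ξ)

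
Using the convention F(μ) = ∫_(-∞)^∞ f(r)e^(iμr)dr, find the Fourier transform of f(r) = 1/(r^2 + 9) pi * exp(-3 * Abs(μ))/3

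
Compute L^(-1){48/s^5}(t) 2*t^4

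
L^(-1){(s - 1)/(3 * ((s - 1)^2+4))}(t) exp(t) * cos(2 * t)/3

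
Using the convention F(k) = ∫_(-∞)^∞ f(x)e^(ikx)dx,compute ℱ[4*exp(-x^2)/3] 4*sqrt(pi)*exp(-k^2/4)/3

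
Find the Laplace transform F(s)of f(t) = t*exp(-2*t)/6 1/(6*(s+2)^2)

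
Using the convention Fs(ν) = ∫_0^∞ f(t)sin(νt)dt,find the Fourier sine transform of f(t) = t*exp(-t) 2*ν/(ν^2 + 1)^2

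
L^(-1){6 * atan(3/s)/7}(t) 6 * sin(3 * t)/(7 * t)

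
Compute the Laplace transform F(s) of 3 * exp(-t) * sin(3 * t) 9/((s + 1) ^2 + 9) 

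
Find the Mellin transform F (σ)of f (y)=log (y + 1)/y -pi*csc (pi*σ)/ (σ - 1)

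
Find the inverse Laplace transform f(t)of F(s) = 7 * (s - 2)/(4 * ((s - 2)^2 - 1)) 7 * exp(2 * t) * cosh(t)/4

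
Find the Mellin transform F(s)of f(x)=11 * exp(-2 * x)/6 11 * gamma(s)/(6 * 2^s)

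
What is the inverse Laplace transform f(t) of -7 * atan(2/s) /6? -7 * sin(2 * t) /(6 * t) 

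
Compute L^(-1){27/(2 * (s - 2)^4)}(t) 9 * t^3 * exp(2 * t)/4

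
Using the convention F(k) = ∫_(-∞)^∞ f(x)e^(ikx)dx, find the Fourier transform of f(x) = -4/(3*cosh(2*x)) -2*pi/(3*cosh(pi*k/4))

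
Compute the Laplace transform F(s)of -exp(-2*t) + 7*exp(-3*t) 7/(s + 3) - 1/(s + 2)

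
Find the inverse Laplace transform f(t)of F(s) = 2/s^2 2*t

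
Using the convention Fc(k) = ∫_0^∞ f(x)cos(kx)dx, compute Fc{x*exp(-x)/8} (1 - k^2)/(8*(k^2+1)^2)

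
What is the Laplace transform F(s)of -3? -3/s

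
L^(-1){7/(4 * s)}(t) 7/4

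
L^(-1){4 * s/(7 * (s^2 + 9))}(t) 4 * cos(3 * t)/7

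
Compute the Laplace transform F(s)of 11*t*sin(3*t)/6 11*s/(s^2 + 9)^2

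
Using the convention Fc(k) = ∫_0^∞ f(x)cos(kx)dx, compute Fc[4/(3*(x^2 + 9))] 2*pi*exp(-3*k)/9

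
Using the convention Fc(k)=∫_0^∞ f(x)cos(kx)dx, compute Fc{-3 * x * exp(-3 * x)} 3 * (k^2-9)/(k^2 + 9)^2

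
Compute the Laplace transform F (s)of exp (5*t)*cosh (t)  (s - 5)/ ( (s - 5)^2 - 1)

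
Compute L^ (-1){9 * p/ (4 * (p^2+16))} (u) 9 * cos (4 * u)/4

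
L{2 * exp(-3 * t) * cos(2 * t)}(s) 2 * (s + 3)/((s + 3)^2 + 4)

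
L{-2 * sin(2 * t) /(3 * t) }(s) -2 * atan(2/s) /3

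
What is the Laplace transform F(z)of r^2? 2/z^3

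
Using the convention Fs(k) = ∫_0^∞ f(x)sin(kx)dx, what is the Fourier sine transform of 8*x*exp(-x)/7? 16*k/(7*(k^2 + 1)^2)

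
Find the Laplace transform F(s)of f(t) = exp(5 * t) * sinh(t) 1/((s - 5)^2 - 1)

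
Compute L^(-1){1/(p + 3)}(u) exp(-3 * u)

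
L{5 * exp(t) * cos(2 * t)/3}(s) 5 * (s - 1)/(3 * ((s - 1)^2 + 4))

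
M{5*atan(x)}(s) -5*pi*sec(pi*s/2)/(2*s)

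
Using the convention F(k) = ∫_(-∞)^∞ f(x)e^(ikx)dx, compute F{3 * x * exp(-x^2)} 3 * I * sqrt(pi) * k * exp(-k^2/4)/2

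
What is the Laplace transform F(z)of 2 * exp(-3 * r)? 2/(z + 3)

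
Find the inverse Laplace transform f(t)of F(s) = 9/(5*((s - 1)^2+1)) 9*exp(t)*sin(t)/5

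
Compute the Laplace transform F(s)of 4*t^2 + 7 7/s + 8/s^3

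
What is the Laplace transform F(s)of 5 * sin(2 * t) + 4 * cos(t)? 4 * s/(s^2 + 1) + 10/(s^2 + 4)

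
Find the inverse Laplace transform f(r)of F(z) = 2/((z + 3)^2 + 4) exp(-3*r)*sin(2*r)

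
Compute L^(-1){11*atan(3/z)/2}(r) 11*sin(3*r)/(2*r)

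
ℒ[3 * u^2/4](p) 3/(2 * p^3)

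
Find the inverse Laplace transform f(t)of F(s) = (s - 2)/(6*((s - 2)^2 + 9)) exp(2*t)*cos(3*t)/6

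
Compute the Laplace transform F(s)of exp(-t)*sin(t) 1/((s + 1)^2 + 1)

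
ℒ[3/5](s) 3/(5*s) 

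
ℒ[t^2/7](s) 2/(7*s^3)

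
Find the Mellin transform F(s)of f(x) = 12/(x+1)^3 6*pi*(s - 2)*(s - 1)/sin(pi*s)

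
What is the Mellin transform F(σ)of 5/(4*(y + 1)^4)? 5*gamma(σ)*gamma(4 - σ)/24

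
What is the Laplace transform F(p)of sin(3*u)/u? atan(3/p)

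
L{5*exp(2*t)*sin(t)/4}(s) 5/(4*((s - 2)^2 + 1))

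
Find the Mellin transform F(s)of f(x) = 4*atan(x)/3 -2*pi*sec(pi*s/2)/(3*s)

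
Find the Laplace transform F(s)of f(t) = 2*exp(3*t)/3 2/(3*(s - 3))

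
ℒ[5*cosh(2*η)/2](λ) 5*λ/(2*(λ^2 - 4))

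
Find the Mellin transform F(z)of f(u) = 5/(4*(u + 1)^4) 5*gamma(z)*gamma(4 - z)/24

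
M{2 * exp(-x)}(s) 2 * gamma(s)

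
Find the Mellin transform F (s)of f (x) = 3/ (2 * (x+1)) 3 * pi * csc (pi * s)/2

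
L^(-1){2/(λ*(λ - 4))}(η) exp(2*η)*sinh(2*η)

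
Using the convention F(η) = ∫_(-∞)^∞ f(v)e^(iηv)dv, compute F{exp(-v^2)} sqrt(pi)*exp(-η^2/4)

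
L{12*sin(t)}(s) 12/(s^2 + 1)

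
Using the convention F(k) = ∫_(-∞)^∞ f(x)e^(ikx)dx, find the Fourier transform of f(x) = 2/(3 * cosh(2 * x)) pi/(3 * cosh(pi * k/4))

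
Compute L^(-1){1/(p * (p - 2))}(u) exp(u) * sinh(u)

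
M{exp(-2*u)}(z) gamma(z)/2^z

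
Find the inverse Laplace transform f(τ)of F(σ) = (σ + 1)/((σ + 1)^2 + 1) exp(-τ)*cos(τ)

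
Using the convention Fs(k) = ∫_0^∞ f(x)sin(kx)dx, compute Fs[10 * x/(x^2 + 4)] 5 * pi * exp(-2 * k)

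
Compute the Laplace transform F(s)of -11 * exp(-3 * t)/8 -11/(8 * s + 24)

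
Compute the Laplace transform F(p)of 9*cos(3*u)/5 9*p/(5*(p^2 + 9))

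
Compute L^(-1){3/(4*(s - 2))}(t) 3*exp(2*t)/4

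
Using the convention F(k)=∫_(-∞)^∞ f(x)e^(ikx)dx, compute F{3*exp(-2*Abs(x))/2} 6/(k^2 + 4)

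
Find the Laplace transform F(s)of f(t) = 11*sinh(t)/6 11/(6*(s^2 - 1))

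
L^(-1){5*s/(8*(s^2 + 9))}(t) 5*cos(3*t)/8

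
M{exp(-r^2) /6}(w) gamma(w/2) /12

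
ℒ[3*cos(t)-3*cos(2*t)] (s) 3*s/(s^2 + 1)-3*s/(s^2 + 4)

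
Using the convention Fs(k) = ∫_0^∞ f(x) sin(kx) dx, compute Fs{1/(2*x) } pi/4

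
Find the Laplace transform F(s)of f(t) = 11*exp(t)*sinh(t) 11/(s*(s - 2))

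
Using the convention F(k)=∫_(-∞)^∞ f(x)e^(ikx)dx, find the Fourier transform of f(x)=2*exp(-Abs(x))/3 4/(3*(k^2 + 1))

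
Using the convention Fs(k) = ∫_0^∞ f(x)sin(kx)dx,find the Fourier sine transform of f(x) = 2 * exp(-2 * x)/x 2 * atan(k/2)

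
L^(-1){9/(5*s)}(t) 9/5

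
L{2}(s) 2/s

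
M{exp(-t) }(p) gamma(p) 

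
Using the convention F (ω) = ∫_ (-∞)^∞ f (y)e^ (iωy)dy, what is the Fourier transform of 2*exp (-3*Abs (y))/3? 4/ (ω^2 + 9)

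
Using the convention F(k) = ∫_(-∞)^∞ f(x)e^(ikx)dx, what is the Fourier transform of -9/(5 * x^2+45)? -3 * pi * exp(-3 * Abs(k))/5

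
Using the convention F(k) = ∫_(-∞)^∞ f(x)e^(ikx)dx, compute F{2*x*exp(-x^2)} I*sqrt(pi)*k*exp(-k^2/4)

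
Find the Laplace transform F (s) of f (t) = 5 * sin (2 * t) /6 5/ (3 * (s^2 + 4) ) 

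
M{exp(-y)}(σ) gamma(σ)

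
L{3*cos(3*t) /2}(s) 3*s/(2*(s^2 + 9) ) 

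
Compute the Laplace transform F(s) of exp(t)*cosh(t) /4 (s - 1) /(4*s*(s - 2) ) 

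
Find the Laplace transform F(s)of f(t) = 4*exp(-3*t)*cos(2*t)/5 4*(s + 3)/(5*((s + 3)^2 + 4))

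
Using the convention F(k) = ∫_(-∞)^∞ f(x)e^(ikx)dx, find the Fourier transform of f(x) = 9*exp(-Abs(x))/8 9/(4*(k^2 + 1))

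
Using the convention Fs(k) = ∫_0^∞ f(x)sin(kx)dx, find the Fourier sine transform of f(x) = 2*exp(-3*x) 2*k/(k^2 + 9)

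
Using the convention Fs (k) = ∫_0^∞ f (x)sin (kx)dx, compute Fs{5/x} 5 * pi/2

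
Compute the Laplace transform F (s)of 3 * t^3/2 9/s^4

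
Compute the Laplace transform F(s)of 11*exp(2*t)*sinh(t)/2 11/(2*((s - 2)^2 - 1))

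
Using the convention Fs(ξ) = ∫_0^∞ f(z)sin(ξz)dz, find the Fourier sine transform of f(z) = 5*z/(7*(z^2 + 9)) 5*pi*exp(-3*ξ)/14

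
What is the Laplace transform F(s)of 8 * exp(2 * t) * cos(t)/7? 8 * (s - 2)/(7 * ((s - 2)^2 + 1))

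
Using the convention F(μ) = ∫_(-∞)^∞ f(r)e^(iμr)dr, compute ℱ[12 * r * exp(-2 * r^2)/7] 3 * sqrt(2) * I * sqrt(pi) * μ * exp(-μ^2/8)/14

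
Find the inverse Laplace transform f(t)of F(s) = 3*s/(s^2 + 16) 3*cos(4*t)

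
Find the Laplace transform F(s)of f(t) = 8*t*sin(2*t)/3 32*s/(3*(s^2 + 4)^2)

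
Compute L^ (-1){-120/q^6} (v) -v^5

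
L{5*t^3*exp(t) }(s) 30/(s - 1) ^4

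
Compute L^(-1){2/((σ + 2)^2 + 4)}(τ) exp(-2*τ)*sin(2*τ)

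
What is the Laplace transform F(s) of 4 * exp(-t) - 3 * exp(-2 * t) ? 4/(s + 1) - 3/(s + 2) 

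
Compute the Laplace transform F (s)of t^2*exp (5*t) 2/ (s - 5)^3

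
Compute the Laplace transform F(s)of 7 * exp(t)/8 7/(8 * (s - 1))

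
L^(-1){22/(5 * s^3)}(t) 11 * t^2/5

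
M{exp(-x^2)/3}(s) gamma(s/2)/6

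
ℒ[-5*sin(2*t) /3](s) -10/(3*s^2 + 12) 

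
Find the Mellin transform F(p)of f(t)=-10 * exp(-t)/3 -10 * gamma(p)/3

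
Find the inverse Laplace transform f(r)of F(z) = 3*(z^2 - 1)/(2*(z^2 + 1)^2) 3*r*cos(r)/2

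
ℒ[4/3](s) 4/(3 * s)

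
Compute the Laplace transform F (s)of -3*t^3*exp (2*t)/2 -9/ (s - 2)^4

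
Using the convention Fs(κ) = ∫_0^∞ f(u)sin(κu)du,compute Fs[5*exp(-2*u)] 5*κ/(κ^2 + 4)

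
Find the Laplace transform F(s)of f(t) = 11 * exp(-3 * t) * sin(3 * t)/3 11/((s + 3)^2 + 9)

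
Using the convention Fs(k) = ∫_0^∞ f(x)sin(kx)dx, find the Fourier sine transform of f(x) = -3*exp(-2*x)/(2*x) -3*atan(k/2)/2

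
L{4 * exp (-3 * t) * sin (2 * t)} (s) 8/ ( (s + 3)^2 + 4)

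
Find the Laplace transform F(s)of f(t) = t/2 1/(2*s^2)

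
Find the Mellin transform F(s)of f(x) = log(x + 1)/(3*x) -pi*csc(pi*s)/(3*s - 3)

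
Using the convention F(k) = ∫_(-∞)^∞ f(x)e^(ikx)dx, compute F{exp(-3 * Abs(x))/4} 3/(2 * (k^2 + 9))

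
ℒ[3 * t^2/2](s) 3/s^3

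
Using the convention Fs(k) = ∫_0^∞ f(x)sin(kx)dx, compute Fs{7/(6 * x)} 7 * pi/12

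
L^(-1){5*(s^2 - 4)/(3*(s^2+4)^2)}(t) 5*t*cos(2*t)/3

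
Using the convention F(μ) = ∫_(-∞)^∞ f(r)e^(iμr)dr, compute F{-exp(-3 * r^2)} -sqrt(3) * sqrt(pi) * exp(-μ^2/12)/3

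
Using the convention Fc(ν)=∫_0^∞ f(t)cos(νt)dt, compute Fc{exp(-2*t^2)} sqrt(2)*sqrt(pi)*exp(-ν^2/8)/4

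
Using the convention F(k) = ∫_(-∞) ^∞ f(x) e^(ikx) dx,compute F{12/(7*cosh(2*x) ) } 6*pi/(7*cosh(pi*k/4) ) 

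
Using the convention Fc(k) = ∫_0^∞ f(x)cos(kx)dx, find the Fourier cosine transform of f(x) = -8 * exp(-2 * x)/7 -16/(7 * k^2 + 28)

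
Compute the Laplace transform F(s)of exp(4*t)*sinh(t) 1/((s - 4)^2 - 1)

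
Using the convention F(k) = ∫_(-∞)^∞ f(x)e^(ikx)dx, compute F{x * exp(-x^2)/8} I * sqrt(pi) * k * exp(-k^2/4)/16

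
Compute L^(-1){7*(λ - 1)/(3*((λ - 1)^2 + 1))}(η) 7*exp(η)*cos(η)/3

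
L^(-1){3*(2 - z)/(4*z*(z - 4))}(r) -3*exp(2*r)*cosh(2*r)/4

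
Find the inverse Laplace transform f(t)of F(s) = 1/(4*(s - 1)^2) t*exp(t)/4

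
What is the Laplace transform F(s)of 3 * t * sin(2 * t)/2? 6 * s/(s^2 + 4)^2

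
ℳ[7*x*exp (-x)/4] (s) 7*gamma (s + 1)/4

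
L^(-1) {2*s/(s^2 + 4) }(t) 2*cos(2*t) 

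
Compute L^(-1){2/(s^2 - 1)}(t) 2*sinh(t)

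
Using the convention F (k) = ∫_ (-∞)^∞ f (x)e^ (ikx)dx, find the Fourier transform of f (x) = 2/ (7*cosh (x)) 2*pi/ (7*cosh (pi*k/2))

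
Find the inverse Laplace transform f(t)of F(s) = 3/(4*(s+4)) 3*exp(-4*t)/4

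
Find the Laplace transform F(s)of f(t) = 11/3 11/(3*s)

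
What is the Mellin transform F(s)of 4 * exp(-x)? 4 * gamma(s)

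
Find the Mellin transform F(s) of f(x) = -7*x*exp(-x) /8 -7*gamma(s + 1) /8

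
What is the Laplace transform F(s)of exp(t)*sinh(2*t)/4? 1/(2*((s - 1)^2 - 4))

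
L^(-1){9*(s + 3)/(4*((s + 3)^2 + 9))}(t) 9*exp(-3*t)*cos(3*t)/4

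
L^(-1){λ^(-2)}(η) η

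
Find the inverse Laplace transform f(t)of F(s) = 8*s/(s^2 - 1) 8*cosh(t)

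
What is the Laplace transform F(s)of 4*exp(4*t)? 4/(s - 4)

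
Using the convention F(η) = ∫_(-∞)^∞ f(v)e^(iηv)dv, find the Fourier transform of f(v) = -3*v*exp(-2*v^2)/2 -3*sqrt(2)*I*sqrt(pi)*η*exp(-η^2/8)/16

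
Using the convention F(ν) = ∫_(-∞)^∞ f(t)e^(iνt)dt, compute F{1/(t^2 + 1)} pi*exp(-Abs(ν))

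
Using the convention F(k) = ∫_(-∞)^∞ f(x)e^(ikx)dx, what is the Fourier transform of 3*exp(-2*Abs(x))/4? 3/(k^2+4)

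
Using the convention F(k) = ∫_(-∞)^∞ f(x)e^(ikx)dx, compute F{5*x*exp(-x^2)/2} 5*I*sqrt(pi)*k*exp(-k^2/4)/4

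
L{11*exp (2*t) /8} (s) 11/ (8*(s - 2) ) 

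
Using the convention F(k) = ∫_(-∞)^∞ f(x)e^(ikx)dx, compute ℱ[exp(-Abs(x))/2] 1/(k^2 + 1)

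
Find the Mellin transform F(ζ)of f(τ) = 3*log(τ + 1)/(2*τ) -3*pi*csc(pi*ζ)/(2*ζ - 2)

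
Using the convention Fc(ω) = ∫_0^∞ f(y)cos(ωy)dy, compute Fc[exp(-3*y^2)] sqrt(3)*sqrt(pi)*exp(-ω^2/12)/6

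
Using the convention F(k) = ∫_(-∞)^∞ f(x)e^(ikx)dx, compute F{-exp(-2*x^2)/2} -sqrt(2)*sqrt(pi)*exp(-k^2/8)/4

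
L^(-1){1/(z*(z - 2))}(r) exp(r)*sinh(r)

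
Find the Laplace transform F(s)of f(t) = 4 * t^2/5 8/(5 * s^3)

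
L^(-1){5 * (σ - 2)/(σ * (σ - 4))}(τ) 5 * exp(2 * τ) * cosh(2 * τ)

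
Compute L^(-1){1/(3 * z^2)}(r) r/3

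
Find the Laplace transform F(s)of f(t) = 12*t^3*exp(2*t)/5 72/(5*(s - 2)^4)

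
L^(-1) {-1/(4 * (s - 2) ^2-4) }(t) -exp(2 * t) * sinh(t) /4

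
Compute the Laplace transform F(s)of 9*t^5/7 1080/(7*s^6)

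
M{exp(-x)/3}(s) gamma(s)/3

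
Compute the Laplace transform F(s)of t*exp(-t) (s + 1)^(-2)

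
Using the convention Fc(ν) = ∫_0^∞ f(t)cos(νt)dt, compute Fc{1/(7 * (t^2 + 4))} pi * exp(-2 * ν)/28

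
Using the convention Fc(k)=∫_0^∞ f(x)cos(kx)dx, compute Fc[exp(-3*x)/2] 3/(2*(k^2 + 9))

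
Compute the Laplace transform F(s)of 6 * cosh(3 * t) 6 * s/(s^2 - 9)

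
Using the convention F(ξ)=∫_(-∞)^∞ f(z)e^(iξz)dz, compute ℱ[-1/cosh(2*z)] -pi/(2*cosh(pi*ξ/4))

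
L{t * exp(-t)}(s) (s+1)^(-2)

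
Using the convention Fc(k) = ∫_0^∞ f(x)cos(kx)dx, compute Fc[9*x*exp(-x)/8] 9*(1 - k^2)/(8*(k^2 + 1)^2)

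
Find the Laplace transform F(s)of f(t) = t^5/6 20/s^6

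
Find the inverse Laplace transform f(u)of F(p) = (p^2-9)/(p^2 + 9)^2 u * cos(3 * u)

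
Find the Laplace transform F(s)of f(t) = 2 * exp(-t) 2/(s+1)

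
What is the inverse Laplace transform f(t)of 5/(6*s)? 5/6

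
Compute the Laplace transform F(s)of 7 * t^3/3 14/s^4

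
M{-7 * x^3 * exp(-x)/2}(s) -7 * gamma(s + 3)/2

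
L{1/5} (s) 1/ (5*s)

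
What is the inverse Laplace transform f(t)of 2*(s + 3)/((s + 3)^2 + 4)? 2*exp(-3*t)*cos(2*t)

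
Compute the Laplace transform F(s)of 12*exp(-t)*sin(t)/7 12/(7*((s + 1)^2 + 1))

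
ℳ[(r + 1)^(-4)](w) gamma(w)*gamma(4 - w)/6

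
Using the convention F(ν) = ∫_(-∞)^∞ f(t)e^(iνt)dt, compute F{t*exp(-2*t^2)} sqrt(2)*I*sqrt(pi)*ν*exp(-ν^2/8)/8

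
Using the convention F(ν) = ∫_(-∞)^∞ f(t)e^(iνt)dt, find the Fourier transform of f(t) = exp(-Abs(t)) 2/(ν^2 + 1)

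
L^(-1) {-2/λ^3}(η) -η^2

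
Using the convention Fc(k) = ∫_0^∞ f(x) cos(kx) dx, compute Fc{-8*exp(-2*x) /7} -16/(7*k^2 + 28) 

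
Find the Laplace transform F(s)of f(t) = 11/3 11/(3 * s)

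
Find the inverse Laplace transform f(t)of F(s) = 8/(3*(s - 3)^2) 8*t*exp(3*t)/3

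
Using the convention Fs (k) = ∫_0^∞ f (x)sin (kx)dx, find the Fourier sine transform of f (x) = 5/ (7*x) 5*pi/14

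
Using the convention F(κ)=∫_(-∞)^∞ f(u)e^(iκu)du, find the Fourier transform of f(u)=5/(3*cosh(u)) 5*pi/(3*cosh(pi*κ/2))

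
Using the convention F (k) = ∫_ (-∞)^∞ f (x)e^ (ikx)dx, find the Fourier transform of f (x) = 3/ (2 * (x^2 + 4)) 3 * pi * exp (-2 * Abs (k))/4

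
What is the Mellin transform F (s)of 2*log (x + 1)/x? -2*pi*csc (pi*s)/ (s - 1)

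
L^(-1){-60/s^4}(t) -10*t^3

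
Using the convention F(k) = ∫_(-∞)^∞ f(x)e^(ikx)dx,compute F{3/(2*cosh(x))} 3*pi/(2*cosh(pi*k/2))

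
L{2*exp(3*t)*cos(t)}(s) 2*(s - 3)/((s - 3)^2 + 1)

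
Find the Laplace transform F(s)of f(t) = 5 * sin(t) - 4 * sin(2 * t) 5/(s^2 + 1) - 8/(s^2 + 4)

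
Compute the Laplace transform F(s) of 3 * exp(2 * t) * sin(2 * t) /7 6/(7 * ((s - 2) ^2 + 4) ) 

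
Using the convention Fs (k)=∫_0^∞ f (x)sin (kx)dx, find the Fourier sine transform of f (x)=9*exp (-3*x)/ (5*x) 9*atan (k/3)/5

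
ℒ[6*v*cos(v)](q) 6*(q^2 - 1)/(q^2 + 1)^2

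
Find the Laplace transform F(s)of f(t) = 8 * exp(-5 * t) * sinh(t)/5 8/(5 * ((s + 5)^2 - 1))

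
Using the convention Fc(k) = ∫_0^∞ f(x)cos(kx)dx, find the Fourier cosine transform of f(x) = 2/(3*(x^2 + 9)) pi*exp(-3*k)/9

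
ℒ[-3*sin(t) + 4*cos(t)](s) 4*s/(s^2 + 1) - 3/(s^2 + 1)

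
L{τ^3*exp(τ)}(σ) 6/(σ - 1)^4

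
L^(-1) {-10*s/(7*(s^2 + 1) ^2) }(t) -5*t*sin(t) /7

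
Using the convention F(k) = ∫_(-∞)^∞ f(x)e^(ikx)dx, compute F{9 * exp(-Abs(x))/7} 18/(7 * (k^2 + 1))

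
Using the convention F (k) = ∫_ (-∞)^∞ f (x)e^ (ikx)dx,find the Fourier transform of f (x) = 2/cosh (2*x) pi/cosh (pi*k/4)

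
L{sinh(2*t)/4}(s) 1/(2*(s^2 - 4))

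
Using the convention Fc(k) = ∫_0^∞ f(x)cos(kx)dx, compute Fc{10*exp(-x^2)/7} 5*sqrt(pi)*exp(-k^2/4)/7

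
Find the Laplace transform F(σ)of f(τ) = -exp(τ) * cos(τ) (1 - σ)/((σ - 1)^2+1)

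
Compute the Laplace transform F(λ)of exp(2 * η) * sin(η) 1/((λ - 2)^2 + 1)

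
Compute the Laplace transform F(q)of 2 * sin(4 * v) 8/(q^2+16)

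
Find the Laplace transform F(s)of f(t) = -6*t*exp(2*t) -6/(s - 2)^2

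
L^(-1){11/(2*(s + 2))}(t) 11*exp(-2*t)/2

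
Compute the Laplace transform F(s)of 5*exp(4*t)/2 5/(2*(s - 4))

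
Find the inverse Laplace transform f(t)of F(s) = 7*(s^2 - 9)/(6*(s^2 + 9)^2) 7*t*cos(3*t)/6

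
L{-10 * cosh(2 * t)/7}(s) -10 * s/(7 * s^2-28)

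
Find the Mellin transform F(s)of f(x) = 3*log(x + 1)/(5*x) -3*pi*csc(pi*s)/(5*s - 5)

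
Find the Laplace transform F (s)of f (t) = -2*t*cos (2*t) 2*(4 - s^2)/ (s^2 + 4)^2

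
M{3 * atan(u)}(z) -3 * pi * sec(pi * z/2)/(2 * z)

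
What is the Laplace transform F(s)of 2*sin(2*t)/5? 4/(5*(s^2 + 4))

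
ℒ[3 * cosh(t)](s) 3 * s/(s^2 - 1)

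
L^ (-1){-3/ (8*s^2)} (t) -3*t/8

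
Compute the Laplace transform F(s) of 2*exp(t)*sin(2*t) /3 4/(3*((s - 1) ^2+4) ) 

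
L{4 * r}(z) 4/z^2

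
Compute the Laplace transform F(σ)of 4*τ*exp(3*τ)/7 4/(7*(σ - 3)^2)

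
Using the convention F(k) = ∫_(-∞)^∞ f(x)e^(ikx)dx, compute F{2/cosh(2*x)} pi/cosh(pi*k/4)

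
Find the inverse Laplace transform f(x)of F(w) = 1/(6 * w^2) x/6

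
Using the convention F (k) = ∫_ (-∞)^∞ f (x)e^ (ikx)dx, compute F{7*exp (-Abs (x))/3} 14/ (3*(k^2 + 1))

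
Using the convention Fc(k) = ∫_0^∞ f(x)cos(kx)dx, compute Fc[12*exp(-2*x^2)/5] 3*sqrt(2)*sqrt(pi)*exp(-k^2/8)/5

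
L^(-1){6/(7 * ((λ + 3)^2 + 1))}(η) 6 * exp(-3 * η) * sin(η)/7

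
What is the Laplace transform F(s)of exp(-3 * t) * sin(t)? 1/((s+3)^2+1)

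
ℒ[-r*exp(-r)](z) -1/(z + 1) ^2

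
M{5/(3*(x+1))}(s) 5*pi*csc(pi*s)/3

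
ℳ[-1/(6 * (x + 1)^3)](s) -pi * (s - 2) * (s - 1)/(12 * sin(pi * s))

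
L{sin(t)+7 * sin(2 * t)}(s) 14/(s^2+4)+1/(s^2+1)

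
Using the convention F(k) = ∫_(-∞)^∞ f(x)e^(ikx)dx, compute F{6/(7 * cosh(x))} 6 * pi/(7 * cosh(pi * k/2))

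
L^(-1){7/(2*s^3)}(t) 7*t^2/4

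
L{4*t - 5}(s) 4/s^2 - 5/s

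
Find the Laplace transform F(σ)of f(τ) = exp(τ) 1/(σ - 1)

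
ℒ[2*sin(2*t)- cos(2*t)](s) 4/(s^2+4)- s/(s^2+4)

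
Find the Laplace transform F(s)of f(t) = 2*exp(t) 2/(s - 1)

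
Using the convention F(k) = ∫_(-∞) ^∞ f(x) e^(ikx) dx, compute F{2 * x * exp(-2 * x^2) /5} sqrt(2) * I * sqrt(pi) * k * exp(-k^2/8) /20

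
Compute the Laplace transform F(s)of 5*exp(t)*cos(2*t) 5*(s - 1)/((s - 1)^2 + 4)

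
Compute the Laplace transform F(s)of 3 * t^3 18/s^4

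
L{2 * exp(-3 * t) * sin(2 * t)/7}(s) 4/(7 * ((s + 3)^2 + 4))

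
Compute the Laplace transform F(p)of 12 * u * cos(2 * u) 12 * (p^2-4)/(p^2+4)^2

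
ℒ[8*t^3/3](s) 16/s^4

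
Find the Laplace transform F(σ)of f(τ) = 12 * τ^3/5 72/(5 * σ^4)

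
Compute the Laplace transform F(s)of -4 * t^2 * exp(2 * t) -8/(s - 2)^3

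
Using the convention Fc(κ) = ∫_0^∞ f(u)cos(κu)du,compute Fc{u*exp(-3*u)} (9 - κ^2)/(κ^2+9)^2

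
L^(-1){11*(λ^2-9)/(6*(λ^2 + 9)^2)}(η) 11*η*cos(3*η)/6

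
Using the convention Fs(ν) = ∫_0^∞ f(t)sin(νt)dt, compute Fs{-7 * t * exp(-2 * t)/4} -7 * ν/(ν^2 + 4)^2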